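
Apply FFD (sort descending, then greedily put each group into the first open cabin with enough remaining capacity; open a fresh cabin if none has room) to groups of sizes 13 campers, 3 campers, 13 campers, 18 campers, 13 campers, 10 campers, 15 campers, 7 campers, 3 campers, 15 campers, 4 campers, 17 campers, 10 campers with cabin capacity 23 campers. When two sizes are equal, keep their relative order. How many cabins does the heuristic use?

Sorted descending: 18, 17, 15, 15, 13, 13, 13, 10, 10, 7, 4, 3, 3.
  18 → cabin 1 (new)  [load 18/23]
  17 → cabin 2 (new)  [load 17/23]
  15 → cabin 3 (new)  [load 15/23]
  15 → cabin 4 (new)  [load 15/23]
  13 → cabin 5 (new)  [load 13/23]
  13 → cabin 6 (new)  [load 13/23]
  13 → cabin 7 (new)  [load 13/23]
  10 → cabin 5  [load 23/23]
  10 → cabin 6  [load 23/23]
  7 → cabin 3  [load 22/23]
  4 → cabin 1  [load 22/23]
  3 → cabin 2  [load 20/23]
  3 → cabin 2  [load 23/23]
7 cabins opened.

7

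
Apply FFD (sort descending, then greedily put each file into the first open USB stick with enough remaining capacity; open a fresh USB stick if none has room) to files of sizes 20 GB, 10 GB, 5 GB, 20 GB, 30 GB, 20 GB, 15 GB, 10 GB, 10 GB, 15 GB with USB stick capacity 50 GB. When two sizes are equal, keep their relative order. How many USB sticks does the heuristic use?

Sorted descending: 30, 20, 20, 20, 15, 15, 10, 10, 10, 5.
  30 → USB stick 1 (new)  [load 30/50]
  20 → USB stick 1  [load 50/50]
  20 → USB stick 2 (new)  [load 20/50]
  20 → USB stick 2  [load 40/50]
  15 → USB stick 3 (new)  [load 15/50]
  15 → USB stick 3  [load 30/50]
  10 → USB stick 2  [load 50/50]
  10 → USB stick 3  [load 40/50]
  10 → USB stick 3  [load 50/50]
  5 → USB stick 4 (new)  [load 5/50]
4 USB sticks opened.

4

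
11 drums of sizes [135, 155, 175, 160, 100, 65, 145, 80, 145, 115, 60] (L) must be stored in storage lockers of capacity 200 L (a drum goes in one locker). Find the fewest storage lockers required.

8

Total = 175 + 160 + 155 + 145 + 145 + 135 + 115 + 100 + 80 + 65 + 60 = 1335 L.
Lower bound: ⌈1335/200⌉ = 7 storage lockers.
A packing using 8 storage lockers:
  locker 1: 175 = 175
  locker 2: 160 = 160
  locker 3: 155 = 155
  locker 4: 145 = 145
  locker 5: 145 = 145
  locker 6: 135 + 65 = 200
  locker 7: 115 + 80 = 195
  locker 8: 100 + 60 = 160
No arrangement into 7 storage lockers stays within capacity, so 8 is optimal.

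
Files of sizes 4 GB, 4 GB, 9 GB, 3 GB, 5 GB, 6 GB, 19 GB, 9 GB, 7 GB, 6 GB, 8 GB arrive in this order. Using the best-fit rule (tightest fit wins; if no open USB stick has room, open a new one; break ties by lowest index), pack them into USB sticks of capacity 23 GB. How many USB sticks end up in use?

  4 → USB stick 1 (new)  [load 4/23]
  4 → USB stick 1  [load 8/23]
  9 → USB stick 1  [load 17/23]
  3 → USB stick 1  [load 20/23]
  5 → USB stick 2 (new)  [load 5/23]
  6 → USB stick 2  [load 11/23]
  19 → USB stick 3 (new)  [load 19/23]
  9 → USB stick 2  [load 20/23]
  7 → USB stick 4 (new)  [load 7/23]
  6 → USB stick 4  [load 13/23]
  8 → USB stick 4  [load 21/23]
4 USB sticks opened.

4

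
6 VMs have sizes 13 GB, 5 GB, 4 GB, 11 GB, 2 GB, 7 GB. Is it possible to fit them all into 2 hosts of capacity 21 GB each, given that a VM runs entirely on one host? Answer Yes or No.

No

Total = 42 GB; ⌈42/21⌉ = 2.
The bound of 2 does not rule out 2, but exhaustive search shows no assignment into 2 hosts of capacity 21 GB exists — the minimum is 3.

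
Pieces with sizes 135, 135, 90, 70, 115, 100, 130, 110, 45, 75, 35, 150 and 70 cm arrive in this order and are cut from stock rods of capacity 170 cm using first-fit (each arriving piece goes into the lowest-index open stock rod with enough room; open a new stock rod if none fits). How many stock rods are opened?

9

  135 → stock rod 1 (new)  [load 135/170]
  135 → stock rod 2 (new)  [load 135/170]
  90 → stock rod 3 (new)  [load 90/170]
  70 → stock rod 3  [load 160/170]
  115 → stock rod 4 (new)  [load 115/170]
  100 → stock rod 5 (new)  [load 100/170]
  130 → stock rod 6 (new)  [load 130/170]
  110 → stock rod 7 (new)  [load 110/170]
  45 → stock rod 4  [load 160/170]
  75 → stock rod 8 (new)  [load 75/170]
  35 → stock rod 1  [load 170/170]
  150 → stock rod 9 (new)  [load 150/170]
  70 → stock rod 5  [load 170/170]
9 stock rods opened.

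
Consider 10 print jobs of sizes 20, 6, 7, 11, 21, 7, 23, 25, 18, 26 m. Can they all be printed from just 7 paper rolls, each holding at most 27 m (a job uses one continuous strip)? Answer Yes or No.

A valid assignment using 7 paper rolls:
  roll 1: 26 = 26
  roll 2: 25 = 25
  roll 3: 23 = 23
  roll 4: 21 + 6 = 27
  roll 5: 20 + 7 = 27
  roll 6: 18 + 7 = 25
  roll 7: 11 = 11
Every load is within 27 m, so 7 paper rolls suffice.

Yes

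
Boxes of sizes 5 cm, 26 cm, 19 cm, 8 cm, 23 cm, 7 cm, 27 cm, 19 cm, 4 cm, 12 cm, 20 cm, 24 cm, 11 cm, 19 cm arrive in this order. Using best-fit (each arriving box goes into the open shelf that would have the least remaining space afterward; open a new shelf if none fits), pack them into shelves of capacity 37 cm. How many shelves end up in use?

8

  5 → shelf 1 (new)  [load 5/37]
  26 → shelf 1  [load 31/37]
  19 → shelf 2 (new)  [load 19/37]
  8 → shelf 2  [load 27/37]
  23 → shelf 3 (new)  [load 23/37]
  7 → shelf 2  [load 34/37]
  27 → shelf 4 (new)  [load 27/37]
  19 → shelf 5 (new)  [load 19/37]
  4 → shelf 1  [load 35/37]
  12 → shelf 3  [load 35/37]
  20 → shelf 6 (new)  [load 20/37]
  24 → shelf 7 (new)  [load 24/37]
  11 → shelf 7  [load 35/37]
  19 → shelf 8 (new)  [load 19/37]
8 shelves opened.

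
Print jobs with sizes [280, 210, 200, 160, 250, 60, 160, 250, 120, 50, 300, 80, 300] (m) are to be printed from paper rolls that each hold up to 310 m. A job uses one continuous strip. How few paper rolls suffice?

Total = 300 + 300 + 280 + 250 + 250 + 210 + 200 + 160 + 160 + 120 + 80 + 60 + 50 = 2420 m.
Lower bound: ⌈2420/310⌉ = 8 paper rolls.
Also, 9 print jobs each exceed 155 m, and no two of those can share a roll, so at least 9 paper rolls are needed.
A packing using 9 paper rolls:
  roll 1: 300 = 300
  roll 2: 300 = 300
  roll 3: 280 = 280
  roll 4: 250 + 60 = 310
  roll 5: 250 + 50 = 300
  roll 6: 210 + 80 = 290
  roll 7: 200 = 200
  roll 8: 160 + 120 = 280
  roll 9: 160 = 160
This matches the lower bound, so 9 is optimal.

9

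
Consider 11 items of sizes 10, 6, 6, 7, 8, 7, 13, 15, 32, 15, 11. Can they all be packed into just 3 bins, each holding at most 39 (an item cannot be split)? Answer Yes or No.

Total = 130; ⌈130/39⌉ = 4.
At least 4 bins are required, but only 3 are allowed.

No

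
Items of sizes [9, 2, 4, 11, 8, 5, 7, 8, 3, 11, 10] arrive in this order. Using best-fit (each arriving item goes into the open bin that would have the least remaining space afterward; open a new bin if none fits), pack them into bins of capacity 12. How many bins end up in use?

  9 → bin 1 (new)  [load 9/12]
  2 → bin 1  [load 11/12]
  4 → bin 2 (new)  [load 4/12]
  11 → bin 3 (new)  [load 11/12]
  8 → bin 2  [load 12/12]
  5 → bin 4 (new)  [load 5/12]
  7 → bin 4  [load 12/12]
  8 → bin 5 (new)  [load 8/12]
  3 → bin 5  [load 11/12]
  11 → bin 6 (new)  [load 11/12]
  10 → bin 7 (new)  [load 10/12]
7 bins opened.

7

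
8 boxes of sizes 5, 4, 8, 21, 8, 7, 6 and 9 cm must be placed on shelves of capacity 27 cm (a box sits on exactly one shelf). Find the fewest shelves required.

Total = 21 + 9 + 8 + 8 + 7 + 6 + 5 + 4 = 68 cm.
Lower bound: ⌈68/27⌉ = 3 shelves.
A packing using 3 shelves:
  shelf 1: 21 + 6 = 27
  shelf 2: 9 + 8 + 8 = 25
  shelf 3: 7 + 5 + 4 = 16
This matches the lower bound, so 3 is optimal.

3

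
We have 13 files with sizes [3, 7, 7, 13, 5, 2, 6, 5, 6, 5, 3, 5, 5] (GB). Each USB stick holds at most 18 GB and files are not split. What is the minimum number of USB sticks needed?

4

Total = 13 + 7 + 7 + 6 + 6 + 5 + 5 + 5 + 5 + 5 + 3 + 3 + 2 = 72 GB.
Lower bound: ⌈72/18⌉ = 4 USB sticks.
A packing using 4 USB sticks:
  USB stick 1: 13 + 5 = 18
  USB stick 2: 7 + 6 + 5 = 18
  USB stick 3: 7 + 6 + 5 = 18
  USB stick 4: 5 + 5 + 3 + 3 + 2 = 18
This matches the lower bound, so 4 is optimal.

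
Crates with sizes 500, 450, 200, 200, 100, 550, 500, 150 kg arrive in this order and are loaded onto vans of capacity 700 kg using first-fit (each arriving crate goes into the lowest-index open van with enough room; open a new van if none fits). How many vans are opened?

  500 → van 1 (new)  [load 500/700]
  450 → van 2 (new)  [load 450/700]
  200 → van 1  [load 700/700]
  200 → van 2  [load 650/700]
  100 → van 3 (new)  [load 100/700]
  550 → van 3  [load 650/700]
  500 → van 4 (new)  [load 500/700]
  150 → van 4  [load 650/700]
4 vans opened.

4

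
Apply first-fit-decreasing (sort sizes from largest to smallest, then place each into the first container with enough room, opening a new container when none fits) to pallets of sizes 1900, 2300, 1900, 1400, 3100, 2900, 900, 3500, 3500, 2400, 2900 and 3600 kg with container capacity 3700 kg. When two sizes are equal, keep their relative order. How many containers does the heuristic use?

10

Sorted descending: 3600, 3500, 3500, 3100, 2900, 2900, 2400, 2300, 1900, 1900, 1400, 900.
  3600 → container 1 (new)  [load 3600/3700]
  3500 → container 2 (new)  [load 3500/3700]
  3500 → container 3 (new)  [load 3500/3700]
  3100 → container 4 (new)  [load 3100/3700]
  2900 → container 5 (new)  [load 2900/3700]
  2900 → container 6 (new)  [load 2900/3700]
  2400 → container 7 (new)  [load 2400/3700]
  2300 → container 8 (new)  [load 2300/3700]
  1900 → container 9 (new)  [load 1900/3700]
  1900 → container 10 (new)  [load 1900/3700]
  1400 → container 8  [load 3700/3700]
  900 → container 7  [load 3300/3700]
10 containers opened.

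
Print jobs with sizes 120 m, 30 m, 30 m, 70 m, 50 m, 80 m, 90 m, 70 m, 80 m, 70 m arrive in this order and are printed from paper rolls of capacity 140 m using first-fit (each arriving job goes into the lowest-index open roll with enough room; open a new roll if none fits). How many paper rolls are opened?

6

  120 → roll 1 (new)  [load 120/140]
  30 → roll 2 (new)  [load 30/140]
  30 → roll 2  [load 60/140]
  70 → roll 2  [load 130/140]
  50 → roll 3 (new)  [load 50/140]
  80 → roll 3  [load 130/140]
  90 → roll 4 (new)  [load 90/140]
  70 → roll 5 (new)  [load 70/140]
  80 → roll 6 (new)  [load 80/140]
  70 → roll 5  [load 140/140]
6 paper rolls opened.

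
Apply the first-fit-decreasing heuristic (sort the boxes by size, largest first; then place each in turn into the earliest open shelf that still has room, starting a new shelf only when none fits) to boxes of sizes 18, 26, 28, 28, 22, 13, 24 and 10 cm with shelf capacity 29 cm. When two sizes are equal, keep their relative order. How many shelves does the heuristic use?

7

Sorted descending: 28, 28, 26, 24, 22, 18, 13, 10.
  28 → shelf 1 (new)  [load 28/29]
  28 → shelf 2 (new)  [load 28/29]
  26 → shelf 3 (new)  [load 26/29]
  24 → shelf 4 (new)  [load 24/29]
  22 → shelf 5 (new)  [load 22/29]
  18 → shelf 6 (new)  [load 18/29]
  13 → shelf 7 (new)  [load 13/29]
  10 → shelf 6  [load 28/29]
7 shelves opened.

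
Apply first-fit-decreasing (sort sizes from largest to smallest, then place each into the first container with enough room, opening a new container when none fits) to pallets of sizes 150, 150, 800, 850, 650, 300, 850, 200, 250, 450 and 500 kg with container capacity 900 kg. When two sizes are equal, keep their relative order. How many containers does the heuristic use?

7

Sorted descending: 850, 850, 800, 650, 500, 450, 300, 250, 200, 150, 150.
  850 → container 1 (new)  [load 850/900]
  850 → container 2 (new)  [load 850/900]
  800 → container 3 (new)  [load 800/900]
  650 → container 4 (new)  [load 650/900]
  500 → container 5 (new)  [load 500/900]
  450 → container 6 (new)  [load 450/900]
  300 → container 5  [load 800/900]
  250 → container 4  [load 900/900]
  200 → container 6  [load 650/900]
  150 → container 6  [load 800/900]
  150 → container 7 (new)  [load 150/900]
7 containers opened.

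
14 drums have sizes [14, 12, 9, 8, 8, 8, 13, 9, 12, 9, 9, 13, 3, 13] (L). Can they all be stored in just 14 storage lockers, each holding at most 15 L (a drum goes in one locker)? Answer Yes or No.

A valid assignment using 13 storage lockers:
  locker 1: 14 = 14
  locker 2: 13 = 13
  locker 3: 13 = 13
  locker 4: 13 = 13
  locker 5: 12 + 3 = 15
  locker 6: 12 = 12
  locker 7: 9 = 9
  locker 8: 9 = 9
  locker 9: 9 = 9
  locker 10: 9 = 9
  locker 11: 8 = 8
  locker 12: 8 = 8
  locker 13: 8 = 8
That uses only 13 ≤ 14, so 14 storage lockers are enough.

Yes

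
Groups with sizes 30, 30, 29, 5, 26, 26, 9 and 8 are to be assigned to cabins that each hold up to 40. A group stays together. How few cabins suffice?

5

Total = 30 + 30 + 29 + 26 + 26 + 9 + 8 + 5 = 163.
Lower bound: ⌈163/40⌉ = 5 cabins.
A packing using 5 cabins:
  cabin 1: 30 + 9 = 39
  cabin 2: 30 + 8 = 38
  cabin 3: 29 + 5 = 34
  cabin 4: 26 = 26
  cabin 5: 26 = 26
This matches the lower bound, so 5 is optimal.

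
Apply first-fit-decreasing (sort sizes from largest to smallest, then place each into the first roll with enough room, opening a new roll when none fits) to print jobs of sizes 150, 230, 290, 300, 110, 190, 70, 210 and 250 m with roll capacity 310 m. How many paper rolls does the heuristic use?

Sorted descending: 300, 290, 250, 230, 210, 190, 150, 110, 70.
  300 → roll 1 (new)  [load 300/310]
  290 → roll 2 (new)  [load 290/310]
  250 → roll 3 (new)  [load 250/310]
  230 → roll 4 (new)  [load 230/310]
  210 → roll 5 (new)  [load 210/310]
  190 → roll 6 (new)  [load 190/310]
  150 → roll 7 (new)  [load 150/310]
  110 → roll 6  [load 300/310]
  70 → roll 4  [load 300/310]
7 paper rolls opened.

7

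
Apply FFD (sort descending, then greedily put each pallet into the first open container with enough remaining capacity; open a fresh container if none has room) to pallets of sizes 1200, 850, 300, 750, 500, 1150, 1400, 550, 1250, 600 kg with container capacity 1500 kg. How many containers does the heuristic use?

7

Sorted descending: 1400, 1250, 1200, 1150, 850, 750, 600, 550, 500, 300.
  1400 → container 1 (new)  [load 1400/1500]
  1250 → container 2 (new)  [load 1250/1500]
  1200 → container 3 (new)  [load 1200/1500]
  1150 → container 4 (new)  [load 1150/1500]
  850 → container 5 (new)  [load 850/1500]
  750 → container 6 (new)  [load 750/1500]
  600 → container 5  [load 1450/1500]
  550 → container 6  [load 1300/1500]
  500 → container 7 (new)  [load 500/1500]
  300 → container 3  [load 1500/1500]
7 containers opened.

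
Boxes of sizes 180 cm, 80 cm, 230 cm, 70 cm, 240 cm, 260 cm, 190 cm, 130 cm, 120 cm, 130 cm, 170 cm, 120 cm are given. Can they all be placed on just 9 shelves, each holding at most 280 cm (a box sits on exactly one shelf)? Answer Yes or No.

Yes

A valid assignment using 8 shelves:
  shelf 1: 260 = 260
  shelf 2: 240 = 240
  shelf 3: 230 = 230
  shelf 4: 190 + 80 = 270
  shelf 5: 180 + 70 = 250
  shelf 6: 170 = 170
  shelf 7: 130 + 130 = 260
  shelf 8: 120 + 120 = 240
That uses only 8 ≤ 9, so 9 shelves are enough.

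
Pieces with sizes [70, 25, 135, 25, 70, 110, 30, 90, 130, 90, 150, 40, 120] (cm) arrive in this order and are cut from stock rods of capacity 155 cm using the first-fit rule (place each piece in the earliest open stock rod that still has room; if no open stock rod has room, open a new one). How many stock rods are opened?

9

  70 → stock rod 1 (new)  [load 70/155]
  25 → stock rod 1  [load 95/155]
  135 → stock rod 2 (new)  [load 135/155]
  25 → stock rod 1  [load 120/155]
  70 → stock rod 3 (new)  [load 70/155]
  110 → stock rod 4 (new)  [load 110/155]
  30 → stock rod 1  [load 150/155]
  90 → stock rod 5 (new)  [load 90/155]
  130 → stock rod 6 (new)  [load 130/155]
  90 → stock rod 7 (new)  [load 90/155]
  150 → stock rod 8 (new)  [load 150/155]
  40 → stock rod 3  [load 110/155]
  120 → stock rod 9 (new)  [load 120/155]
9 stock rods opened.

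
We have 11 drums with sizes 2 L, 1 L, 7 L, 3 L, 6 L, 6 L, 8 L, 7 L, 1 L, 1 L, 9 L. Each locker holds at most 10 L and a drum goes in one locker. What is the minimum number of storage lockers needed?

Total = 9 + 8 + 7 + 7 + 6 + 6 + 3 + 2 + 1 + 1 + 1 = 51 L.
Lower bound: ⌈51/10⌉ = 6 storage lockers.
A packing using 6 storage lockers:
  locker 1: 9 + 1 = 10
  locker 2: 8 + 2 = 10
  locker 3: 7 + 3 = 10
  locker 4: 7 + 1 + 1 = 9
  locker 5: 6 = 6
  locker 6: 6 = 6
This matches the lower bound, so 6 is optimal.

6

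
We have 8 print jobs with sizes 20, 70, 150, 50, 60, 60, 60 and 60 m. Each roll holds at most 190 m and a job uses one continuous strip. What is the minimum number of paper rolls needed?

Total = 150 + 70 + 60 + 60 + 60 + 60 + 50 + 20 = 530 m.
Lower bound: ⌈530/190⌉ = 3 paper rolls.
A packing using 3 paper rolls:
  roll 1: 150 + 20 = 170
  roll 2: 70 + 60 + 60 = 190
  roll 3: 60 + 60 + 50 = 170
This matches the lower bound, so 3 is optimal.

3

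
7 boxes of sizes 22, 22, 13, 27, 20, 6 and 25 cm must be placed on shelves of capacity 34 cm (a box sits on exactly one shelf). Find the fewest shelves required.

Total = 27 + 25 + 22 + 22 + 20 + 13 + 6 = 135 cm.
Lower bound: ⌈135/34⌉ = 4 shelves.
Also, 5 boxes each exceed 17 cm, and no two of those can share a shelf, so at least 5 shelves are needed.
A packing using 5 shelves:
  shelf 1: 27 + 6 = 33
  shelf 2: 25 = 25
  shelf 3: 22 = 22
  shelf 4: 22 = 22
  shelf 5: 20 + 13 = 33
This matches the lower bound, so 5 is optimal.

5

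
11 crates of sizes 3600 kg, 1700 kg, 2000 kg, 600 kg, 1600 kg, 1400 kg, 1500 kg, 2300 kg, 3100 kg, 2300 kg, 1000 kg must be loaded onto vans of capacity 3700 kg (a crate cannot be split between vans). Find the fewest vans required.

Total = 3600 + 3100 + 2300 + 2300 + 2000 + 1700 + 1600 + 1500 + 1400 + 1000 + 600 = 21100 kg.
Lower bound: ⌈21100/3700⌉ = 6 vans.
A packing using 6 vans:
  van 1: 3600 = 3600
  van 2: 3100 + 600 = 3700
  van 3: 2300 + 1400 = 3700
  van 4: 2300 + 1000 = 3300
  van 5: 2000 + 1700 = 3700
  van 6: 1600 + 1500 = 3100
This matches the lower bound, so 6 is optimal.

6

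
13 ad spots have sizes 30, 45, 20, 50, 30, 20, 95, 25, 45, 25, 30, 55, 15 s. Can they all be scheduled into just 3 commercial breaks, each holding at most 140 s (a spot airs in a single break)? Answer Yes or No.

Total = 485 s; ⌈485/140⌉ = 4.
At least 4 commercial breaks are required, but only 3 are allowed.

No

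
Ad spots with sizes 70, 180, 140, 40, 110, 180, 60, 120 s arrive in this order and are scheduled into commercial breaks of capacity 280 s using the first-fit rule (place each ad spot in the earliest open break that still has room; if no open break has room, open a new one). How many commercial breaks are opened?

  70 → break 1 (new)  [load 70/280]
  180 → break 1  [load 250/280]
  140 → break 2 (new)  [load 140/280]
  40 → break 2  [load 180/280]
  110 → break 3 (new)  [load 110/280]
  180 → break 4 (new)  [load 180/280]
  60 → break 2  [load 240/280]
  120 → break 3  [load 230/280]
4 commercial breaks opened.

4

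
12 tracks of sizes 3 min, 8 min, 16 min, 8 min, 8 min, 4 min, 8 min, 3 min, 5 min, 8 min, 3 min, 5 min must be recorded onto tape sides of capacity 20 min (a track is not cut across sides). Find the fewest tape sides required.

Total = 16 + 8 + 8 + 8 + 8 + 8 + 5 + 5 + 4 + 3 + 3 + 3 = 79 min.
Lower bound: ⌈79/20⌉ = 4 tape sides.
A packing using 5 tape sides:
  side 1: 16 + 4 = 20
  side 2: 8 + 8 + 3 = 19
  side 3: 8 + 8 + 3 = 19
  side 4: 8 + 5 + 5 = 18
  side 5: 3 = 3
No arrangement into 4 tape sides stays within capacity, so 5 is optimal.

5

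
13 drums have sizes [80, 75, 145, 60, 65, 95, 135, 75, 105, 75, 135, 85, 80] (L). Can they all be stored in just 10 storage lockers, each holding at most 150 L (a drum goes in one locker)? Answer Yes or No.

A valid assignment using 10 storage lockers:
  locker 1: 145 = 145
  locker 2: 135 = 135
  locker 3: 135 = 135
  locker 4: 105 = 105
  locker 5: 95 = 95
  locker 6: 85 + 65 = 150
  locker 7: 80 + 60 = 140
  locker 8: 80 = 80
  locker 9: 75 + 75 = 150
  locker 10: 75 = 75
Every load is within 150 L, so 10 storage lockers suffice.

Yes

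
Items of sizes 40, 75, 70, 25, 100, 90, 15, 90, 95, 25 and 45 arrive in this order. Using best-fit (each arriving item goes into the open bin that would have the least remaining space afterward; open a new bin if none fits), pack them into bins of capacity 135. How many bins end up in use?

6

  40 → bin 1 (new)  [load 40/135]
  75 → bin 1  [load 115/135]
  70 → bin 2 (new)  [load 70/135]
  25 → bin 2  [load 95/135]
  100 → bin 3 (new)  [load 100/135]
  90 → bin 4 (new)  [load 90/135]
  15 → bin 1  [load 130/135]
  90 → bin 5 (new)  [load 90/135]
  95 → bin 6 (new)  [load 95/135]
  25 → bin 3  [load 125/135]
  45 → bin 4  [load 135/135]
6 bins opened.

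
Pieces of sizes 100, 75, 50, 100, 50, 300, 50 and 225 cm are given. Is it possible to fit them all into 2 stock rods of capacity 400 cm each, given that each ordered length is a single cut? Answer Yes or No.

No

Total = 950 cm; ⌈950/400⌉ = 3.
At least 3 stock rods are required, but only 2 are allowed.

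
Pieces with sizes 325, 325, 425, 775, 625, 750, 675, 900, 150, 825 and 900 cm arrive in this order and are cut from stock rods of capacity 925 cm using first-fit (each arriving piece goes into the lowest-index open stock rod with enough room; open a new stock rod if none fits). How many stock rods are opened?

  325 → stock rod 1 (new)  [load 325/925]
  325 → stock rod 1  [load 650/925]
  425 → stock rod 2 (new)  [load 425/925]
  775 → stock rod 3 (new)  [load 775/925]
  625 → stock rod 4 (new)  [load 625/925]
  750 → stock rod 5 (new)  [load 750/925]
  675 → stock rod 6 (new)  [load 675/925]
  900 → stock rod 7 (new)  [load 900/925]
  150 → stock rod 1  [load 800/925]
  825 → stock rod 8 (new)  [load 825/925]
  900 → stock rod 9 (new)  [load 900/925]
9 stock rods opened.

9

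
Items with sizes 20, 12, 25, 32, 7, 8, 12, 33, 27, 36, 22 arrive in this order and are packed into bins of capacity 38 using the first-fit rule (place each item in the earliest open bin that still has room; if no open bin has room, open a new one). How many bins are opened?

8

  20 → bin 1 (new)  [load 20/38]
  12 → bin 1  [load 32/38]
  25 → bin 2 (new)  [load 25/38]
  32 → bin 3 (new)  [load 32/38]
  7 → bin 2  [load 32/38]
  8 → bin 4 (new)  [load 8/38]
  12 → bin 4  [load 20/38]
  33 → bin 5 (new)  [load 33/38]
  27 → bin 6 (new)  [load 27/38]
  36 → bin 7 (new)  [load 36/38]
  22 → bin 8 (new)  [load 22/38]
8 bins opened.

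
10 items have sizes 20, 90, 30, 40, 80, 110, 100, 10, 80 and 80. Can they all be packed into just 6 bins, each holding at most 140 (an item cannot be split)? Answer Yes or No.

Yes

A valid assignment using 6 bins:
  bin 1: 110 + 30 = 140
  bin 2: 100 + 40 = 140
  bin 3: 90 + 20 + 10 = 120
  bin 4: 80 = 80
  bin 5: 80 = 80
  bin 6: 80 = 80
Every load is within 140, so 6 bins suffice.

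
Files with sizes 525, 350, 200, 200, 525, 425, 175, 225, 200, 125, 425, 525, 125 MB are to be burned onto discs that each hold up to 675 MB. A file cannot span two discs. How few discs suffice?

7

Total = 525 + 525 + 525 + 425 + 425 + 350 + 225 + 200 + 200 + 200 + 175 + 125 + 125 = 4025 MB.
Lower bound: ⌈4025/675⌉ = 6 discs.
A packing using 7 discs:
  disc 1: 525 + 125 = 650
  disc 2: 525 + 125 = 650
  disc 3: 525 = 525
  disc 4: 425 + 225 = 650
  disc 5: 425 + 200 = 625
  disc 6: 350 + 200 = 550
  disc 7: 200 + 175 = 375
No arrangement into 6 discs stays within capacity, so 7 is optimal.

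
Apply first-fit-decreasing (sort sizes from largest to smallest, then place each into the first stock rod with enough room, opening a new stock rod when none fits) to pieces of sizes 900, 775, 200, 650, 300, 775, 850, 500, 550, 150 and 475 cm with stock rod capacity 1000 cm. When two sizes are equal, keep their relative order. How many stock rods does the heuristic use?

7

Sorted descending: 900, 850, 775, 775, 650, 550, 500, 475, 300, 200, 150.
  900 → stock rod 1 (new)  [load 900/1000]
  850 → stock rod 2 (new)  [load 850/1000]
  775 → stock rod 3 (new)  [load 775/1000]
  775 → stock rod 4 (new)  [load 775/1000]
  650 → stock rod 5 (new)  [load 650/1000]
  550 → stock rod 6 (new)  [load 550/1000]
  500 → stock rod 7 (new)  [load 500/1000]
  475 → stock rod 7  [load 975/1000]
  300 → stock rod 5  [load 950/1000]
  200 → stock rod 3  [load 975/1000]
  150 → stock rod 2  [load 1000/1000]
7 stock rods opened.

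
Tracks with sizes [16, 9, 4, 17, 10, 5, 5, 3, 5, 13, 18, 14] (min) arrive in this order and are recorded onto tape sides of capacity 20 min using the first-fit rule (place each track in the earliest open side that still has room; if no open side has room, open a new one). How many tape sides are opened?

7

  16 → side 1 (new)  [load 16/20]
  9 → side 2 (new)  [load 9/20]
  4 → side 1  [load 20/20]
  17 → side 3 (new)  [load 17/20]
  10 → side 2  [load 19/20]
  5 → side 4 (new)  [load 5/20]
  5 → side 4  [load 10/20]
  3 → side 3  [load 20/20]
  5 → side 4  [load 15/20]
  13 → side 5 (new)  [load 13/20]
  18 → side 6 (new)  [load 18/20]
  14 → side 7 (new)  [load 14/20]
7 tape sides opened.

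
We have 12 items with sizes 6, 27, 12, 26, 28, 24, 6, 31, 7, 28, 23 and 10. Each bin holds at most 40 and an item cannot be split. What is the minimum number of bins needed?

7

Total = 31 + 28 + 28 + 27 + 26 + 24 + 23 + 12 + 10 + 7 + 6 + 6 = 228.
Lower bound: ⌈228/40⌉ = 6 bins.
Also, 7 items each exceed 20, and no two of those can share a bin, so at least 7 bins are needed.
A packing using 7 bins:
  bin 1: 31 + 7 = 38
  bin 2: 28 + 12 = 40
  bin 3: 28 + 10 = 38
  bin 4: 27 + 6 + 6 = 39
  bin 5: 26 = 26
  bin 6: 24 = 24
  bin 7: 23 = 23
This matches the lower bound, so 7 is optimal.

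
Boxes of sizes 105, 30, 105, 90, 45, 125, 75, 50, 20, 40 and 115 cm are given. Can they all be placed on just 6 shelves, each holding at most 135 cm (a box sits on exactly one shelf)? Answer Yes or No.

No

Total = 800 cm; ⌈800/135⌉ = 6.
The bound of 6 does not rule out 6, but exhaustive search shows no assignment into 6 shelves of capacity 135 cm exists — the minimum is 7.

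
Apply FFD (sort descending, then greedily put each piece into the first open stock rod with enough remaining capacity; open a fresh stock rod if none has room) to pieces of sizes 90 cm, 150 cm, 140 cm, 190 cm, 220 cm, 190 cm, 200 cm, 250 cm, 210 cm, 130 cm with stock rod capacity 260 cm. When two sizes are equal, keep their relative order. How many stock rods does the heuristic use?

9

Sorted descending: 250, 220, 210, 200, 190, 190, 150, 140, 130, 90.
  250 → stock rod 1 (new)  [load 250/260]
  220 → stock rod 2 (new)  [load 220/260]
  210 → stock rod 3 (new)  [load 210/260]
  200 → stock rod 4 (new)  [load 200/260]
  190 → stock rod 5 (new)  [load 190/260]
  190 → stock rod 6 (new)  [load 190/260]
  150 → stock rod 7 (new)  [load 150/260]
  140 → stock rod 8 (new)  [load 140/260]
  130 → stock rod 9 (new)  [load 130/260]
  90 → stock rod 7  [load 240/260]
9 stock rods opened.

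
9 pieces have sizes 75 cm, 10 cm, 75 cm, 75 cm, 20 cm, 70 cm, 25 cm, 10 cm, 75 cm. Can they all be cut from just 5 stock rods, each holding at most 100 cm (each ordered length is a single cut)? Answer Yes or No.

A valid assignment using 5 stock rods:
  stock rod 1: 75 + 25 = 100
  stock rod 2: 75 + 20 = 95
  stock rod 3: 75 + 10 + 10 = 95
  stock rod 4: 75 = 75
  stock rod 5: 70 = 70
Every load is within 100 cm, so 5 stock rods suffice.

Yes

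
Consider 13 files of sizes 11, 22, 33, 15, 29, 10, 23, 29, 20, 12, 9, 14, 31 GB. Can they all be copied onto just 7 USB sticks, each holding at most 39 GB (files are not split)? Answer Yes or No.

No

Total = 258 GB; ⌈258/39⌉ = 7.
The bound of 7 does not rule out 7, but exhaustive search shows no assignment into 7 USB sticks of capacity 39 GB exists — the minimum is 8.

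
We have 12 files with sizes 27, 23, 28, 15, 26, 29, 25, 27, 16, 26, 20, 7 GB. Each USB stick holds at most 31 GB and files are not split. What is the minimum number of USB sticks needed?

Total = 29 + 28 + 27 + 27 + 26 + 26 + 25 + 23 + 20 + 16 + 15 + 7 = 269 GB.
Lower bound: ⌈269/31⌉ = 9 USB sticks.
Also, 10 files each exceed 31/2 GB, and no two of those can share a USB stick, so at least 10 USB sticks are needed.
A packing using 10 USB sticks:
  USB stick 1: 29 = 29
  USB stick 2: 28 = 28
  USB stick 3: 27 = 27
  USB stick 4: 27 = 27
  USB stick 5: 26 = 26
  USB stick 6: 26 = 26
  USB stick 7: 25 = 25
  USB stick 8: 23 + 7 = 30
  USB stick 9: 20 = 20
  USB stick 10: 16 + 15 = 31
This matches the lower bound, so 10 is optimal.

10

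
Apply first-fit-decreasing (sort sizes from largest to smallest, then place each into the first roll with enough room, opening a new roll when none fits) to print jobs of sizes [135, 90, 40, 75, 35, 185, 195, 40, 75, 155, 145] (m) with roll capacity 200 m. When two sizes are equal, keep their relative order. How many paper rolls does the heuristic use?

7

Sorted descending: 195, 185, 155, 145, 135, 90, 75, 75, 40, 40, 35.
  195 → roll 1 (new)  [load 195/200]
  185 → roll 2 (new)  [load 185/200]
  155 → roll 3 (new)  [load 155/200]
  145 → roll 4 (new)  [load 145/200]
  135 → roll 5 (new)  [load 135/200]
  90 → roll 6 (new)  [load 90/200]
  75 → roll 6  [load 165/200]
  75 → roll 7 (new)  [load 75/200]
  40 → roll 3  [load 195/200]
  40 → roll 4  [load 185/200]
  35 → roll 5  [load 170/200]
7 paper rolls opened.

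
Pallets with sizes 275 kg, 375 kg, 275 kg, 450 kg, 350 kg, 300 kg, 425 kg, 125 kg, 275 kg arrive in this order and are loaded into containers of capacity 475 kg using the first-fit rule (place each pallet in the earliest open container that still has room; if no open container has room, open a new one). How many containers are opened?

8

  275 → container 1 (new)  [load 275/475]
  375 → container 2 (new)  [load 375/475]
  275 → container 3 (new)  [load 275/475]
  450 → container 4 (new)  [load 450/475]
  350 → container 5 (new)  [load 350/475]
  300 → container 6 (new)  [load 300/475]
  425 → container 7 (new)  [load 425/475]
  125 → container 1  [load 400/475]
  275 → container 8 (new)  [load 275/475]
8 containers opened.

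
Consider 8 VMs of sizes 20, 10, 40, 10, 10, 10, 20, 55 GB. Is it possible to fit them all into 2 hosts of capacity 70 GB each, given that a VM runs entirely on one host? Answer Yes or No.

Total = 175 GB; ⌈175/70⌉ = 3.
At least 3 hosts are required, but only 2 are allowed.

No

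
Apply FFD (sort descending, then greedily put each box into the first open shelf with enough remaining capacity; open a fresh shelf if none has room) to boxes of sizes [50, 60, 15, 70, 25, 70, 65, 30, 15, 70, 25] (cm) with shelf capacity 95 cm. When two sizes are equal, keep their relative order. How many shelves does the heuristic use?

Sorted descending: 70, 70, 70, 65, 60, 50, 30, 25, 25, 15, 15.
  70 → shelf 1 (new)  [load 70/95]
  70 → shelf 2 (new)  [load 70/95]
  70 → shelf 3 (new)  [load 70/95]
  65 → shelf 4 (new)  [load 65/95]
  60 → shelf 5 (new)  [load 60/95]
  50 → shelf 6 (new)  [load 50/95]
  30 → shelf 4  [load 95/95]
  25 → shelf 1  [load 95/95]
  25 → shelf 2  [load 95/95]
  15 → shelf 3  [load 85/95]
  15 → shelf 5  [load 75/95]
6 shelves opened.

6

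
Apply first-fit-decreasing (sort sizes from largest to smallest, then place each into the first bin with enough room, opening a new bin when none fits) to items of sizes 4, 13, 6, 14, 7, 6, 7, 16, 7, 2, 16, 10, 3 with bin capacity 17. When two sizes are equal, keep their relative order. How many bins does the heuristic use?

Sorted descending: 16, 16, 14, 13, 10, 7, 7, 7, 6, 6, 4, 3, 2.
  16 → bin 1 (new)  [load 16/17]
  16 → bin 2 (new)  [load 16/17]
  14 → bin 3 (new)  [load 14/17]
  13 → bin 4 (new)  [load 13/17]
  10 → bin 5 (new)  [load 10/17]
  7 → bin 5  [load 17/17]
  7 → bin 6 (new)  [load 7/17]
  7 → bin 6  [load 14/17]
  6 → bin 7 (new)  [load 6/17]
  6 → bin 7  [load 12/17]
  4 → bin 4  [load 17/17]
  3 → bin 3  [load 17/17]
  2 → bin 6  [load 16/17]
7 bins opened.

7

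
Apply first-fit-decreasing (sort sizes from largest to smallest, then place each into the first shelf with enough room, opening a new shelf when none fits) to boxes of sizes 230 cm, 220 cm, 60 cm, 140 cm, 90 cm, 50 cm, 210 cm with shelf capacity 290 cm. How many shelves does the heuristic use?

Sorted descending: 230, 220, 210, 140, 90, 60, 50.
  230 → shelf 1 (new)  [load 230/290]
  220 → shelf 2 (new)  [load 220/290]
  210 → shelf 3 (new)  [load 210/290]
  140 → shelf 4 (new)  [load 140/290]
  90 → shelf 4  [load 230/290]
  60 → shelf 1  [load 290/290]
  50 → shelf 2  [load 270/290]
4 shelves opened.

4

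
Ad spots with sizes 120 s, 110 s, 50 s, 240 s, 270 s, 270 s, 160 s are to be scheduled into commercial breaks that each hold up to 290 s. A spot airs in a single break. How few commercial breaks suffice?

Total = 270 + 270 + 240 + 160 + 120 + 110 + 50 = 1220 s.
Lower bound: ⌈1220/290⌉ = 5 commercial breaks.
A packing using 5 commercial breaks:
  break 1: 270 = 270
  break 2: 270 = 270
  break 3: 240 + 50 = 290
  break 4: 160 + 120 = 280
  break 5: 110 = 110
This matches the lower bound, so 5 is optimal.

5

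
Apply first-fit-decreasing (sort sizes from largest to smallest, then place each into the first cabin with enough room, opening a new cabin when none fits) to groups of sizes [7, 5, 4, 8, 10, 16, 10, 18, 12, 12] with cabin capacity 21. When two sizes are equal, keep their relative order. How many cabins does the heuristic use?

6

Sorted descending: 18, 16, 12, 12, 10, 10, 8, 7, 5, 4.
  18 → cabin 1 (new)  [load 18/21]
  16 → cabin 2 (new)  [load 16/21]
  12 → cabin 3 (new)  [load 12/21]
  12 → cabin 4 (new)  [load 12/21]
  10 → cabin 5 (new)  [load 10/21]
  10 → cabin 5  [load 20/21]
  8 → cabin 3  [load 20/21]
  7 → cabin 4  [load 19/21]
  5 → cabin 2  [load 21/21]
  4 → cabin 6 (new)  [load 4/21]
6 cabins opened.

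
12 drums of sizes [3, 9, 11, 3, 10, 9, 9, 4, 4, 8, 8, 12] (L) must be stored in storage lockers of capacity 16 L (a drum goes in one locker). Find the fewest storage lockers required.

7

Total = 12 + 11 + 10 + 9 + 9 + 9 + 8 + 8 + 4 + 4 + 3 + 3 = 90 L.
Lower bound: ⌈90/16⌉ = 6 storage lockers.
A packing using 7 storage lockers:
  locker 1: 12 + 4 = 16
  locker 2: 11 + 4 = 15
  locker 3: 10 + 3 + 3 = 16
  locker 4: 9 = 9
  locker 5: 9 = 9
  locker 6: 9 = 9
  locker 7: 8 + 8 = 16
No arrangement into 6 storage lockers stays within capacity, so 7 is optimal.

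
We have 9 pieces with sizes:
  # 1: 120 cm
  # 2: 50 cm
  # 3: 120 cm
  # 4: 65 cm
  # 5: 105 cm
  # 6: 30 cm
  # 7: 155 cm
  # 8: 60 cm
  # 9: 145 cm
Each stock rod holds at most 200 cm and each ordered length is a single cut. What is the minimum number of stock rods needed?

Total = 155 + 145 + 120 + 120 + 105 + 65 + 60 + 50 + 30 = 850 cm.
Lower bound: ⌈850/200⌉ = 5 stock rods.
A packing using 5 stock rods:
  stock rod 1: 155 + 30 = 185
  stock rod 2: 145 + 50 = 195
  stock rod 3: 120 + 65 = 185
  stock rod 4: 120 + 60 = 180
  stock rod 5: 105 = 105
This matches the lower bound, so 5 is optimal.

5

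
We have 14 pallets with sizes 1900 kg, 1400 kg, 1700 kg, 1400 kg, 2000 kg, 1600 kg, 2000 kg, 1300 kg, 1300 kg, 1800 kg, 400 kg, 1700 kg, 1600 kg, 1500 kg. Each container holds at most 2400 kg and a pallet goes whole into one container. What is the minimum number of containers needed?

13

Total = 2000 + 2000 + 1900 + 1800 + 1700 + 1700 + 1600 + 1600 + 1500 + 1400 + 1400 + 1300 + 1300 + 400 = 21600 kg.
Lower bound: ⌈21600/2400⌉ = 9 containers.
Also, 13 pallets each exceed 1200 kg, and no two of those can share a container, so at least 13 containers are needed.
A packing using 13 containers:
  container 1: 2000 + 400 = 2400
  container 2: 2000 = 2000
  container 3: 1900 = 1900
  container 4: 1800 = 1800
  container 5: 1700 = 1700
  container 6: 1700 = 1700
  container 7: 1600 = 1600
  container 8: 1600 = 1600
  container 9: 1500 = 1500
  container 10: 1400 = 1400
  container 11: 1400 = 1400
  container 12: 1300 = 1300
  container 13: 1300 = 1300
This matches the lower bound, so 13 is optimal.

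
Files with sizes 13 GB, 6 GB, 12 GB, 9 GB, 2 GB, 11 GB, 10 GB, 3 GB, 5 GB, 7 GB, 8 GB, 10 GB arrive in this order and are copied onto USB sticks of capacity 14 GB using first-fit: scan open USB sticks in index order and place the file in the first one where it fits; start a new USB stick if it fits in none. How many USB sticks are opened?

9

  13 → USB stick 1 (new)  [load 13/14]
  6 → USB stick 2 (new)  [load 6/14]
  12 → USB stick 3 (new)  [load 12/14]
  9 → USB stick 4 (new)  [load 9/14]
  2 → USB stick 2  [load 8/14]
  11 → USB stick 5 (new)  [load 11/14]
  10 → USB stick 6 (new)  [load 10/14]
  3 → USB stick 2  [load 11/14]
  5 → USB stick 4  [load 14/14]
  7 → USB stick 7 (new)  [load 7/14]
  8 → USB stick 8 (new)  [load 8/14]
  10 → USB stick 9 (new)  [load 10/14]
9 USB sticks opened.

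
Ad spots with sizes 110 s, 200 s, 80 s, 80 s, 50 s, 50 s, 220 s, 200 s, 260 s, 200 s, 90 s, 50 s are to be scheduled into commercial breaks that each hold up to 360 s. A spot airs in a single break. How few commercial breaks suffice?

5

Total = 260 + 220 + 200 + 200 + 200 + 110 + 90 + 80 + 80 + 50 + 50 + 50 = 1590 s.
Lower bound: ⌈1590/360⌉ = 5 commercial breaks.
A packing using 5 commercial breaks:
  break 1: 260 + 90 = 350
  break 2: 220 + 110 = 330
  break 3: 200 + 80 + 80 = 360
  break 4: 200 + 50 + 50 + 50 = 350
  break 5: 200 = 200
This matches the lower bound, so 5 is optimal.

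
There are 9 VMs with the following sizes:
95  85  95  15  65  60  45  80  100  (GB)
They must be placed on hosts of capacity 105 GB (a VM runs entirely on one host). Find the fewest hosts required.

Total = 100 + 95 + 95 + 85 + 80 + 65 + 60 + 45 + 15 = 640 GB.
Lower bound: ⌈640/105⌉ = 7 hosts.
A packing using 7 hosts:
  host 1: 100 = 100
  host 2: 95 = 95
  host 3: 95 = 95
  host 4: 85 + 15 = 100
  host 5: 80 = 80
  host 6: 65 = 65
  host 7: 60 + 45 = 105
This matches the lower bound, so 7 is optimal.

7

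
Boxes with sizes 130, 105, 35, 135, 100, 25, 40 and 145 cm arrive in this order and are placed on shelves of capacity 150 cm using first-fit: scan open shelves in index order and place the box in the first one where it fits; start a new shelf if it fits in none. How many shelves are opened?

  130 → shelf 1 (new)  [load 130/150]
  105 → shelf 2 (new)  [load 105/150]
  35 → shelf 2  [load 140/150]
  135 → shelf 3 (new)  [load 135/150]
  100 → shelf 4 (new)  [load 100/150]
  25 → shelf 4  [load 125/150]
  40 → shelf 5 (new)  [load 40/150]
  145 → shelf 6 (new)  [load 145/150]
6 shelves opened.

6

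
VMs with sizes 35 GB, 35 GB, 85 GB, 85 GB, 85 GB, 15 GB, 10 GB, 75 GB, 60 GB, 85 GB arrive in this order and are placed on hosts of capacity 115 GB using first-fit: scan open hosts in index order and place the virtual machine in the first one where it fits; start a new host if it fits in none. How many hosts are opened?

7

  35 → host 1 (new)  [load 35/115]
  35 → host 1  [load 70/115]
  85 → host 2 (new)  [load 85/115]
  85 → host 3 (new)  [load 85/115]
  85 → host 4 (new)  [load 85/115]
  15 → host 1  [load 85/115]
  10 → host 1  [load 95/115]
  75 → host 5 (new)  [load 75/115]
  60 → host 6 (new)  [load 60/115]
  85 → host 7 (new)  [load 85/115]
7 hosts opened.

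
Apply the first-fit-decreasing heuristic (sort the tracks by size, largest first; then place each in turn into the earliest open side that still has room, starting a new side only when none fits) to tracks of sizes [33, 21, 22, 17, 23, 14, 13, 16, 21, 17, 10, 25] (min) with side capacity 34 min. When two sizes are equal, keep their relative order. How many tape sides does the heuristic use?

Sorted descending: 33, 25, 23, 22, 21, 21, 17, 17, 16, 14, 13, 10.
  33 → side 1 (new)  [load 33/34]
  25 → side 2 (new)  [load 25/34]
  23 → side 3 (new)  [load 23/34]
  22 → side 4 (new)  [load 22/34]
  21 → side 5 (new)  [load 21/34]
  21 → side 6 (new)  [load 21/34]
  17 → side 7 (new)  [load 17/34]
  17 → side 7  [load 34/34]
  16 → side 8 (new)  [load 16/34]
  14 → side 8  [load 30/34]
  13 → side 5  [load 34/34]
  10 → side 3  [load 33/34]
8 tape sides opened.

8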